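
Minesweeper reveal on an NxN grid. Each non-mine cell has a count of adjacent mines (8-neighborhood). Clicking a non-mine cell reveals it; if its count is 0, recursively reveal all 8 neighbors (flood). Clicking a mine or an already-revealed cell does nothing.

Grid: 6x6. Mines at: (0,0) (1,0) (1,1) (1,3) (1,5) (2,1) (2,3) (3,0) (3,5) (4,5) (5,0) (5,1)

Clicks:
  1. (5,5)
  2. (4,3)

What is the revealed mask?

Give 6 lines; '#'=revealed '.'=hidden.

Click 1 (5,5) count=1: revealed 1 new [(5,5)] -> total=1
Click 2 (4,3) count=0: revealed 9 new [(3,2) (3,3) (3,4) (4,2) (4,3) (4,4) (5,2) (5,3) (5,4)] -> total=10

Answer: ......
......
......
..###.
..###.
..####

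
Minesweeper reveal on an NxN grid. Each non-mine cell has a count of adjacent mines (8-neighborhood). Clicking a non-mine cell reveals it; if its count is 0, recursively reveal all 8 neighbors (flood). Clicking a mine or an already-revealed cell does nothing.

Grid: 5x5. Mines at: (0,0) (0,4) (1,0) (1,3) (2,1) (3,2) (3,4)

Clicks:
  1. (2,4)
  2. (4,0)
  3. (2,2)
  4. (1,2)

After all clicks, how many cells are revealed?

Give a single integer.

Click 1 (2,4) count=2: revealed 1 new [(2,4)] -> total=1
Click 2 (4,0) count=0: revealed 4 new [(3,0) (3,1) (4,0) (4,1)] -> total=5
Click 3 (2,2) count=3: revealed 1 new [(2,2)] -> total=6
Click 4 (1,2) count=2: revealed 1 new [(1,2)] -> total=7

Answer: 7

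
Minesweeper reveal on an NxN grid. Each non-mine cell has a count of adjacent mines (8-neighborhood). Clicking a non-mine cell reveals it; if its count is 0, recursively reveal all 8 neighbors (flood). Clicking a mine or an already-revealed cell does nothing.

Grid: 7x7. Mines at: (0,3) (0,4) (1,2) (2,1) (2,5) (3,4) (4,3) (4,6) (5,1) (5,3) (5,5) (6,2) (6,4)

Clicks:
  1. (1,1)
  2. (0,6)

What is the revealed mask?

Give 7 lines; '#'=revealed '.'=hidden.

Answer: .....##
.#...##
.......
.......
.......
.......
.......

Derivation:
Click 1 (1,1) count=2: revealed 1 new [(1,1)] -> total=1
Click 2 (0,6) count=0: revealed 4 new [(0,5) (0,6) (1,5) (1,6)] -> total=5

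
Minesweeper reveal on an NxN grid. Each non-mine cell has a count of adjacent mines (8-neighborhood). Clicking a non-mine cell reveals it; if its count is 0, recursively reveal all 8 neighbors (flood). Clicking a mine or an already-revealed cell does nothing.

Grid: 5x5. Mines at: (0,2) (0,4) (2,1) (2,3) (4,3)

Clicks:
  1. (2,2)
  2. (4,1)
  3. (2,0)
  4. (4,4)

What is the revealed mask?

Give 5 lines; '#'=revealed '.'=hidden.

Answer: .....
.....
#.#..
###..
###.#

Derivation:
Click 1 (2,2) count=2: revealed 1 new [(2,2)] -> total=1
Click 2 (4,1) count=0: revealed 6 new [(3,0) (3,1) (3,2) (4,0) (4,1) (4,2)] -> total=7
Click 3 (2,0) count=1: revealed 1 new [(2,0)] -> total=8
Click 4 (4,4) count=1: revealed 1 new [(4,4)] -> total=9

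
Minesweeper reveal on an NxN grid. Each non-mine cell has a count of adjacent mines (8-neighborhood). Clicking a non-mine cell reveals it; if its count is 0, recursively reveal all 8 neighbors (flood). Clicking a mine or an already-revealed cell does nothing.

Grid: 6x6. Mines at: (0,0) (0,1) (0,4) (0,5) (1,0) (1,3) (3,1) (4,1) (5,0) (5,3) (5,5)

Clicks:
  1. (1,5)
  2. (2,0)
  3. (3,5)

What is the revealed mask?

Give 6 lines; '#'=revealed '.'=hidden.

Click 1 (1,5) count=2: revealed 1 new [(1,5)] -> total=1
Click 2 (2,0) count=2: revealed 1 new [(2,0)] -> total=2
Click 3 (3,5) count=0: revealed 13 new [(1,4) (2,2) (2,3) (2,4) (2,5) (3,2) (3,3) (3,4) (3,5) (4,2) (4,3) (4,4) (4,5)] -> total=15

Answer: ......
....##
#.####
..####
..####
......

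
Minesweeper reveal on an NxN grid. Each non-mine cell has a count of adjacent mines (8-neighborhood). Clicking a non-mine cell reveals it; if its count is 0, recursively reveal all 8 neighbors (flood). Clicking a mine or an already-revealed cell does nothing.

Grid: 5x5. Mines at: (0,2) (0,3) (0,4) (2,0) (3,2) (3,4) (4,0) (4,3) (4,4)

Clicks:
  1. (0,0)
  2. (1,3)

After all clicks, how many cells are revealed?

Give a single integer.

Click 1 (0,0) count=0: revealed 4 new [(0,0) (0,1) (1,0) (1,1)] -> total=4
Click 2 (1,3) count=3: revealed 1 new [(1,3)] -> total=5

Answer: 5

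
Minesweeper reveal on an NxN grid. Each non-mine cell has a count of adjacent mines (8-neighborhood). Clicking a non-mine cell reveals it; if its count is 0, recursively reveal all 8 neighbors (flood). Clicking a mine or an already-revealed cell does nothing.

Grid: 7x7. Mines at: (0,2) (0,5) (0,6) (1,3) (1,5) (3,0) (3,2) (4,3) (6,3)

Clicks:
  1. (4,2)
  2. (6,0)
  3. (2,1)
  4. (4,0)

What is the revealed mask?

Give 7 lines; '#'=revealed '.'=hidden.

Answer: .......
.......
.#.....
.......
###....
###....
###....

Derivation:
Click 1 (4,2) count=2: revealed 1 new [(4,2)] -> total=1
Click 2 (6,0) count=0: revealed 8 new [(4,0) (4,1) (5,0) (5,1) (5,2) (6,0) (6,1) (6,2)] -> total=9
Click 3 (2,1) count=2: revealed 1 new [(2,1)] -> total=10
Click 4 (4,0) count=1: revealed 0 new [(none)] -> total=10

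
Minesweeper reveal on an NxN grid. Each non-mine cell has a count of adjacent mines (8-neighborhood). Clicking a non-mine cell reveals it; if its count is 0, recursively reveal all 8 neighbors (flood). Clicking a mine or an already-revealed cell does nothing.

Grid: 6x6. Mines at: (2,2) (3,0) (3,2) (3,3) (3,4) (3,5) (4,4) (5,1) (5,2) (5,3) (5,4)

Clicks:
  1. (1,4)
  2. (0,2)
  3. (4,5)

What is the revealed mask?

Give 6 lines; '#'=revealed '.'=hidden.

Answer: ######
######
##.###
......
.....#
......

Derivation:
Click 1 (1,4) count=0: revealed 17 new [(0,0) (0,1) (0,2) (0,3) (0,4) (0,5) (1,0) (1,1) (1,2) (1,3) (1,4) (1,5) (2,0) (2,1) (2,3) (2,4) (2,5)] -> total=17
Click 2 (0,2) count=0: revealed 0 new [(none)] -> total=17
Click 3 (4,5) count=4: revealed 1 new [(4,5)] -> total=18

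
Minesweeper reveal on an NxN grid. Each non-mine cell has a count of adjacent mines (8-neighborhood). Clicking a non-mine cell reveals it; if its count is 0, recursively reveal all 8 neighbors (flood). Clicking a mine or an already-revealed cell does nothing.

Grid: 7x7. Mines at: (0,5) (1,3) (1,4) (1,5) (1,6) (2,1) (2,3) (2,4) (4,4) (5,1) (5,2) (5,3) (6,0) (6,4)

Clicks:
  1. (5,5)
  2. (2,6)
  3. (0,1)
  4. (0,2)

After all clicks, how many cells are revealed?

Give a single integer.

Click 1 (5,5) count=2: revealed 1 new [(5,5)] -> total=1
Click 2 (2,6) count=2: revealed 1 new [(2,6)] -> total=2
Click 3 (0,1) count=0: revealed 6 new [(0,0) (0,1) (0,2) (1,0) (1,1) (1,2)] -> total=8
Click 4 (0,2) count=1: revealed 0 new [(none)] -> total=8

Answer: 8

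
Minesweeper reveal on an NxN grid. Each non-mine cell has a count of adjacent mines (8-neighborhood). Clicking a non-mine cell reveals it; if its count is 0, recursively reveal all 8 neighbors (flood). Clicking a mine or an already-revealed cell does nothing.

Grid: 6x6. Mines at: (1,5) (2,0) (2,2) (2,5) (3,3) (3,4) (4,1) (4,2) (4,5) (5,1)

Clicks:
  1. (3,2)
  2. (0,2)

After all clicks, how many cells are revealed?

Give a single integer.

Click 1 (3,2) count=4: revealed 1 new [(3,2)] -> total=1
Click 2 (0,2) count=0: revealed 10 new [(0,0) (0,1) (0,2) (0,3) (0,4) (1,0) (1,1) (1,2) (1,3) (1,4)] -> total=11

Answer: 11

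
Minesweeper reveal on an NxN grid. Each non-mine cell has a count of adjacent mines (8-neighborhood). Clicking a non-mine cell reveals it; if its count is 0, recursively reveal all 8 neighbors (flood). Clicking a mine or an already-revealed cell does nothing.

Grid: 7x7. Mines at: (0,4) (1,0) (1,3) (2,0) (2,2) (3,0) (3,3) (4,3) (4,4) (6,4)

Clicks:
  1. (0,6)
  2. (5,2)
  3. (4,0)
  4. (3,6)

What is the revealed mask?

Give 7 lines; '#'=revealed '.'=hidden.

Answer: .....##
....###
....###
....###
#....##
..#..##
.....##

Derivation:
Click 1 (0,6) count=0: revealed 17 new [(0,5) (0,6) (1,4) (1,5) (1,6) (2,4) (2,5) (2,6) (3,4) (3,5) (3,6) (4,5) (4,6) (5,5) (5,6) (6,5) (6,6)] -> total=17
Click 2 (5,2) count=1: revealed 1 new [(5,2)] -> total=18
Click 3 (4,0) count=1: revealed 1 new [(4,0)] -> total=19
Click 4 (3,6) count=0: revealed 0 new [(none)] -> total=19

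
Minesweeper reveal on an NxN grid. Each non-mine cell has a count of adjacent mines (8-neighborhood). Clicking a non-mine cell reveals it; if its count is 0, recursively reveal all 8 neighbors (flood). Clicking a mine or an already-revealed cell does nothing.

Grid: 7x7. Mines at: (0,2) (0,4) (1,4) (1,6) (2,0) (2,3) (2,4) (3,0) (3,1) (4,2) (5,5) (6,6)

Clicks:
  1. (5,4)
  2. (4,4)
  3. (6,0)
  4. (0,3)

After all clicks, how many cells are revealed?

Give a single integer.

Click 1 (5,4) count=1: revealed 1 new [(5,4)] -> total=1
Click 2 (4,4) count=1: revealed 1 new [(4,4)] -> total=2
Click 3 (6,0) count=0: revealed 11 new [(4,0) (4,1) (5,0) (5,1) (5,2) (5,3) (6,0) (6,1) (6,2) (6,3) (6,4)] -> total=13
Click 4 (0,3) count=3: revealed 1 new [(0,3)] -> total=14

Answer: 14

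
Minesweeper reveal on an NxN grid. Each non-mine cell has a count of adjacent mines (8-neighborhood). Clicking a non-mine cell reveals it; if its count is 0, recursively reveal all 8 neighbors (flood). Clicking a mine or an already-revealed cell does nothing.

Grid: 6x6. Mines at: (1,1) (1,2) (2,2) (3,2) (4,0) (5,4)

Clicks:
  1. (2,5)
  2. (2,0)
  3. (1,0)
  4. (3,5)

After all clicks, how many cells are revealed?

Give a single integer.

Click 1 (2,5) count=0: revealed 15 new [(0,3) (0,4) (0,5) (1,3) (1,4) (1,5) (2,3) (2,4) (2,5) (3,3) (3,4) (3,5) (4,3) (4,4) (4,5)] -> total=15
Click 2 (2,0) count=1: revealed 1 new [(2,0)] -> total=16
Click 3 (1,0) count=1: revealed 1 new [(1,0)] -> total=17
Click 4 (3,5) count=0: revealed 0 new [(none)] -> total=17

Answer: 17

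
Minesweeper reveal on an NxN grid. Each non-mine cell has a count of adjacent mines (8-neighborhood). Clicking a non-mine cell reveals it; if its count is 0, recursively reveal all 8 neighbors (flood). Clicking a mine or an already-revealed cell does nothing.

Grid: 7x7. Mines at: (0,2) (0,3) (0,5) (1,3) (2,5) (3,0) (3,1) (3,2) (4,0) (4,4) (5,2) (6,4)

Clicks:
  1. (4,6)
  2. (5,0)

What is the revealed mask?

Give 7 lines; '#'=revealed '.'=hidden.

Click 1 (4,6) count=0: revealed 8 new [(3,5) (3,6) (4,5) (4,6) (5,5) (5,6) (6,5) (6,6)] -> total=8
Click 2 (5,0) count=1: revealed 1 new [(5,0)] -> total=9

Answer: .......
.......
.......
.....##
.....##
#....##
.....##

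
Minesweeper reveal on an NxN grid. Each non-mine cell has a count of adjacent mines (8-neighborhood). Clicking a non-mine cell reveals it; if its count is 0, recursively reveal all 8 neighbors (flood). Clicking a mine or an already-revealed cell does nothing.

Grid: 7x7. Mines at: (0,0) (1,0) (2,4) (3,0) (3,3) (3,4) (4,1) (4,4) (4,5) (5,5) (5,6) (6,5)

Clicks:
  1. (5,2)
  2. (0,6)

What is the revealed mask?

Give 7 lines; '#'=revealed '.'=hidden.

Answer: .######
.######
.###.##
.....##
.......
..#....
.......

Derivation:
Click 1 (5,2) count=1: revealed 1 new [(5,2)] -> total=1
Click 2 (0,6) count=0: revealed 19 new [(0,1) (0,2) (0,3) (0,4) (0,5) (0,6) (1,1) (1,2) (1,3) (1,4) (1,5) (1,6) (2,1) (2,2) (2,3) (2,5) (2,6) (3,5) (3,6)] -> total=20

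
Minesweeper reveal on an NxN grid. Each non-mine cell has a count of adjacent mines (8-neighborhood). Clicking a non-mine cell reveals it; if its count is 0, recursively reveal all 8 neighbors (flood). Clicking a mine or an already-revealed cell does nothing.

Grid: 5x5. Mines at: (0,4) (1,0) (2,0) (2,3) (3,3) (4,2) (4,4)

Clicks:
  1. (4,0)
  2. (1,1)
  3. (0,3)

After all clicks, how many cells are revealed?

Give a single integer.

Answer: 6

Derivation:
Click 1 (4,0) count=0: revealed 4 new [(3,0) (3,1) (4,0) (4,1)] -> total=4
Click 2 (1,1) count=2: revealed 1 new [(1,1)] -> total=5
Click 3 (0,3) count=1: revealed 1 new [(0,3)] -> total=6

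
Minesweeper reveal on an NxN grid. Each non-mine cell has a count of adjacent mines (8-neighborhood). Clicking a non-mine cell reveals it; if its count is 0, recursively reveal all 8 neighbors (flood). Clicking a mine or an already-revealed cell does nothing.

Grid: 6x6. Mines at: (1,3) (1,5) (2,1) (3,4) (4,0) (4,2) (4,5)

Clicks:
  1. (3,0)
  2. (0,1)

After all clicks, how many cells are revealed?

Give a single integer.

Click 1 (3,0) count=2: revealed 1 new [(3,0)] -> total=1
Click 2 (0,1) count=0: revealed 6 new [(0,0) (0,1) (0,2) (1,0) (1,1) (1,2)] -> total=7

Answer: 7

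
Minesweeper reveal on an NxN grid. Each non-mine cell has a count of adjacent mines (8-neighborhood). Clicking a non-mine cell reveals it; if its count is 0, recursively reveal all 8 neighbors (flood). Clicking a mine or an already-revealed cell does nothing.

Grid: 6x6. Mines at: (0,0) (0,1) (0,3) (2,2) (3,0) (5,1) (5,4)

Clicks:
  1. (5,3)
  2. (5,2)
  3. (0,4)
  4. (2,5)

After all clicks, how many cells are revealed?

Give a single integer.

Click 1 (5,3) count=1: revealed 1 new [(5,3)] -> total=1
Click 2 (5,2) count=1: revealed 1 new [(5,2)] -> total=2
Click 3 (0,4) count=1: revealed 1 new [(0,4)] -> total=3
Click 4 (2,5) count=0: revealed 13 new [(0,5) (1,3) (1,4) (1,5) (2,3) (2,4) (2,5) (3,3) (3,4) (3,5) (4,3) (4,4) (4,5)] -> total=16

Answer: 16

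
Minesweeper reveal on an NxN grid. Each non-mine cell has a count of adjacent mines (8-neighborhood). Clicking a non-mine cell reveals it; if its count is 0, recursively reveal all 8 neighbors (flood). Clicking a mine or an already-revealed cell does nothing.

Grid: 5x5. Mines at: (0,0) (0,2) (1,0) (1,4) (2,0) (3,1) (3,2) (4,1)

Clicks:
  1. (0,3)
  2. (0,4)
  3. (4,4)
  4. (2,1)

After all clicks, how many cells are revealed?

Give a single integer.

Click 1 (0,3) count=2: revealed 1 new [(0,3)] -> total=1
Click 2 (0,4) count=1: revealed 1 new [(0,4)] -> total=2
Click 3 (4,4) count=0: revealed 6 new [(2,3) (2,4) (3,3) (3,4) (4,3) (4,4)] -> total=8
Click 4 (2,1) count=4: revealed 1 new [(2,1)] -> total=9

Answer: 9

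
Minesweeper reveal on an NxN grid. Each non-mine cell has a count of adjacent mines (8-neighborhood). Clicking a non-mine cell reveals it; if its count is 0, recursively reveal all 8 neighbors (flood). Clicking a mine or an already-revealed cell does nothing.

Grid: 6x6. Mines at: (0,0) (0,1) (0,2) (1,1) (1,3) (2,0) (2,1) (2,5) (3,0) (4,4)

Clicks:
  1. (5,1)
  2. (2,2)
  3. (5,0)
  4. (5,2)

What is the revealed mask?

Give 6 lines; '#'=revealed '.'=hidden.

Answer: ......
......
..#...
.###..
####..
####..

Derivation:
Click 1 (5,1) count=0: revealed 11 new [(3,1) (3,2) (3,3) (4,0) (4,1) (4,2) (4,3) (5,0) (5,1) (5,2) (5,3)] -> total=11
Click 2 (2,2) count=3: revealed 1 new [(2,2)] -> total=12
Click 3 (5,0) count=0: revealed 0 new [(none)] -> total=12
Click 4 (5,2) count=0: revealed 0 new [(none)] -> total=12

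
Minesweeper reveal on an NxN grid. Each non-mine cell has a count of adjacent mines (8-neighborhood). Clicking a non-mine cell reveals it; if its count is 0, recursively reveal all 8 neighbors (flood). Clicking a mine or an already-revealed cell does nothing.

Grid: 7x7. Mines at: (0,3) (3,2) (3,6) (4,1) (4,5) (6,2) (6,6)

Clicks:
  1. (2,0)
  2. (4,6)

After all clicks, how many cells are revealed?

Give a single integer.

Click 1 (2,0) count=0: revealed 11 new [(0,0) (0,1) (0,2) (1,0) (1,1) (1,2) (2,0) (2,1) (2,2) (3,0) (3,1)] -> total=11
Click 2 (4,6) count=2: revealed 1 new [(4,6)] -> total=12

Answer: 12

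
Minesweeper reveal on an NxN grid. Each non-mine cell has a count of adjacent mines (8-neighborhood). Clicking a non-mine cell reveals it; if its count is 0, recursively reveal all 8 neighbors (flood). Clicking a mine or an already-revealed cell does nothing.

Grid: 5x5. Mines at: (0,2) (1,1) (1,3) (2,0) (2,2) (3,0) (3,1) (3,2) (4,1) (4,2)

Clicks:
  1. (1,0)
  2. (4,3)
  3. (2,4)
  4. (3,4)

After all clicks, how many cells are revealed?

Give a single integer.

Click 1 (1,0) count=2: revealed 1 new [(1,0)] -> total=1
Click 2 (4,3) count=2: revealed 1 new [(4,3)] -> total=2
Click 3 (2,4) count=1: revealed 1 new [(2,4)] -> total=3
Click 4 (3,4) count=0: revealed 4 new [(2,3) (3,3) (3,4) (4,4)] -> total=7

Answer: 7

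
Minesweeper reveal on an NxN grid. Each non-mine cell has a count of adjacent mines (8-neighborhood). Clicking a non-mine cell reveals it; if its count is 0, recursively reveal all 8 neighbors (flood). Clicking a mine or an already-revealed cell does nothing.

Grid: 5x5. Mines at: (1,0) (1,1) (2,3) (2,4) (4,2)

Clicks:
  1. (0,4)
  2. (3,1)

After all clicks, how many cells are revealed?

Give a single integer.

Answer: 7

Derivation:
Click 1 (0,4) count=0: revealed 6 new [(0,2) (0,3) (0,4) (1,2) (1,3) (1,4)] -> total=6
Click 2 (3,1) count=1: revealed 1 new [(3,1)] -> total=7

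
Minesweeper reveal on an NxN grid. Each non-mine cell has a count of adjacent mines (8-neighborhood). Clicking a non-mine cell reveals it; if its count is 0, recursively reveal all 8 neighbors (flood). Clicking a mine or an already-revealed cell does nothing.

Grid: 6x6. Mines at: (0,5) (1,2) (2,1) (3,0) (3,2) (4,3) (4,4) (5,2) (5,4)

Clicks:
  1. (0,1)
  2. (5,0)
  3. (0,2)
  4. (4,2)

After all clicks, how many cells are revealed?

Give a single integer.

Click 1 (0,1) count=1: revealed 1 new [(0,1)] -> total=1
Click 2 (5,0) count=0: revealed 4 new [(4,0) (4,1) (5,0) (5,1)] -> total=5
Click 3 (0,2) count=1: revealed 1 new [(0,2)] -> total=6
Click 4 (4,2) count=3: revealed 1 new [(4,2)] -> total=7

Answer: 7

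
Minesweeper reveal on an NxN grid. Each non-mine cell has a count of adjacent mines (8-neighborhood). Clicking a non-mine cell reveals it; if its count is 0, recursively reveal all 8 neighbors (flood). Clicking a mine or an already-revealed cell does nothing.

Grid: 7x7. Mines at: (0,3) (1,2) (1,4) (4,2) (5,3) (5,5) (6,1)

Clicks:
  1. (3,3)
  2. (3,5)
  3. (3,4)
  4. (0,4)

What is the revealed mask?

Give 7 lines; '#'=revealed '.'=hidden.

Answer: ....###
.....##
...####
...####
...####
.......
.......

Derivation:
Click 1 (3,3) count=1: revealed 1 new [(3,3)] -> total=1
Click 2 (3,5) count=0: revealed 15 new [(0,5) (0,6) (1,5) (1,6) (2,3) (2,4) (2,5) (2,6) (3,4) (3,5) (3,6) (4,3) (4,4) (4,5) (4,6)] -> total=16
Click 3 (3,4) count=0: revealed 0 new [(none)] -> total=16
Click 4 (0,4) count=2: revealed 1 new [(0,4)] -> total=17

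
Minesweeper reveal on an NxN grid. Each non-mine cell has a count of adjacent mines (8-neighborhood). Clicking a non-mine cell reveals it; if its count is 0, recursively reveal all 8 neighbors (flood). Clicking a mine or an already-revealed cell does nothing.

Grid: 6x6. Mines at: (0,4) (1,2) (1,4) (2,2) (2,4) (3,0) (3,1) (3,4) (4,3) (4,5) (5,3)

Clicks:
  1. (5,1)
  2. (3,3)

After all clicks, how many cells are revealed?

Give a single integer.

Click 1 (5,1) count=0: revealed 6 new [(4,0) (4,1) (4,2) (5,0) (5,1) (5,2)] -> total=6
Click 2 (3,3) count=4: revealed 1 new [(3,3)] -> total=7

Answer: 7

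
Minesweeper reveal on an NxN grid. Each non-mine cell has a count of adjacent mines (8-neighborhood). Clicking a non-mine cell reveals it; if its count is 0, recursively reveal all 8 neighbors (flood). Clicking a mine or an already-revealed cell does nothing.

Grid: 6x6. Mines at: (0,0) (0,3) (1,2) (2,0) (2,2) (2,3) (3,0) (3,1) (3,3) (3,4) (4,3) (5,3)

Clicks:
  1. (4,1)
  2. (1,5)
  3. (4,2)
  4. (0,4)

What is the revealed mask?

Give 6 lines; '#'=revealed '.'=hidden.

Click 1 (4,1) count=2: revealed 1 new [(4,1)] -> total=1
Click 2 (1,5) count=0: revealed 6 new [(0,4) (0,5) (1,4) (1,5) (2,4) (2,5)] -> total=7
Click 3 (4,2) count=4: revealed 1 new [(4,2)] -> total=8
Click 4 (0,4) count=1: revealed 0 new [(none)] -> total=8

Answer: ....##
....##
....##
......
.##...
......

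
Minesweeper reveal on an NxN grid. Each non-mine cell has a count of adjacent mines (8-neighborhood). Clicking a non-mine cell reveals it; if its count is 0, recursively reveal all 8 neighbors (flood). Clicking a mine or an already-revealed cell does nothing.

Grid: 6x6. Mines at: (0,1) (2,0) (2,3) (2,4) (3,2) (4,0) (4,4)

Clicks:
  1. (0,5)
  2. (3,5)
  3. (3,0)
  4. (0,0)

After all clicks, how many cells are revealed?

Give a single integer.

Click 1 (0,5) count=0: revealed 8 new [(0,2) (0,3) (0,4) (0,5) (1,2) (1,3) (1,4) (1,5)] -> total=8
Click 2 (3,5) count=2: revealed 1 new [(3,5)] -> total=9
Click 3 (3,0) count=2: revealed 1 new [(3,0)] -> total=10
Click 4 (0,0) count=1: revealed 1 new [(0,0)] -> total=11

Answer: 11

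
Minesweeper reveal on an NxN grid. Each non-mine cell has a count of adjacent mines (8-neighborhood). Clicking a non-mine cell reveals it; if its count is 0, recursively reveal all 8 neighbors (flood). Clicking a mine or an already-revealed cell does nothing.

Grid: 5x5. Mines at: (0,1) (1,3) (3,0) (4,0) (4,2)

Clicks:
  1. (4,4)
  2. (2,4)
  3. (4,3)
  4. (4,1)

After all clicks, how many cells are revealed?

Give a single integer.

Click 1 (4,4) count=0: revealed 6 new [(2,3) (2,4) (3,3) (3,4) (4,3) (4,4)] -> total=6
Click 2 (2,4) count=1: revealed 0 new [(none)] -> total=6
Click 3 (4,3) count=1: revealed 0 new [(none)] -> total=6
Click 4 (4,1) count=3: revealed 1 new [(4,1)] -> total=7

Answer: 7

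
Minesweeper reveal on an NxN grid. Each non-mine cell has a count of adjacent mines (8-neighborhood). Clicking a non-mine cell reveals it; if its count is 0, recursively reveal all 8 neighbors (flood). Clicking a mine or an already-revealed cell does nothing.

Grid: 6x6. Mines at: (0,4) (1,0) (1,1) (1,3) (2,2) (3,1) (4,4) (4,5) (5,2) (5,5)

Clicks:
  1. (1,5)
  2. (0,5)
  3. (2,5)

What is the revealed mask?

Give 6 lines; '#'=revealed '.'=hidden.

Click 1 (1,5) count=1: revealed 1 new [(1,5)] -> total=1
Click 2 (0,5) count=1: revealed 1 new [(0,5)] -> total=2
Click 3 (2,5) count=0: revealed 5 new [(1,4) (2,4) (2,5) (3,4) (3,5)] -> total=7

Answer: .....#
....##
....##
....##
......
......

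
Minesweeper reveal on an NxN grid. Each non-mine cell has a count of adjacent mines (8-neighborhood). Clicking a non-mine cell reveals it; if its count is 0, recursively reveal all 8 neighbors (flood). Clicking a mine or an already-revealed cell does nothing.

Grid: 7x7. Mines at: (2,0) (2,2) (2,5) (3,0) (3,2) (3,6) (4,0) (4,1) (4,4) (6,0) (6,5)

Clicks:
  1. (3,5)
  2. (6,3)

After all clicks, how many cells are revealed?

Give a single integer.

Answer: 9

Derivation:
Click 1 (3,5) count=3: revealed 1 new [(3,5)] -> total=1
Click 2 (6,3) count=0: revealed 8 new [(5,1) (5,2) (5,3) (5,4) (6,1) (6,2) (6,3) (6,4)] -> total=9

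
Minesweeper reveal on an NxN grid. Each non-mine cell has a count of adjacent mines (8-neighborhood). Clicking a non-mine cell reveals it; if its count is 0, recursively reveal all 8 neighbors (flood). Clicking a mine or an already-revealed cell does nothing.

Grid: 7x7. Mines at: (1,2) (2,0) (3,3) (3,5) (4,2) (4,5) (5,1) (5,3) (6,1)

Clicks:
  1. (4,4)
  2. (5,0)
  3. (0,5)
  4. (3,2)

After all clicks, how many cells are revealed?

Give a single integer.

Click 1 (4,4) count=4: revealed 1 new [(4,4)] -> total=1
Click 2 (5,0) count=2: revealed 1 new [(5,0)] -> total=2
Click 3 (0,5) count=0: revealed 12 new [(0,3) (0,4) (0,5) (0,6) (1,3) (1,4) (1,5) (1,6) (2,3) (2,4) (2,5) (2,6)] -> total=14
Click 4 (3,2) count=2: revealed 1 new [(3,2)] -> total=15

Answer: 15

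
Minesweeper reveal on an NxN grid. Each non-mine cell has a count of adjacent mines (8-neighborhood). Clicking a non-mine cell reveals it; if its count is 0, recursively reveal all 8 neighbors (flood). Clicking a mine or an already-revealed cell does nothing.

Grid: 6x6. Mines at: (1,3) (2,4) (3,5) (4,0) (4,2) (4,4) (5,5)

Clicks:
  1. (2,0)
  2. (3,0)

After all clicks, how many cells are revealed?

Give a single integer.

Click 1 (2,0) count=0: revealed 12 new [(0,0) (0,1) (0,2) (1,0) (1,1) (1,2) (2,0) (2,1) (2,2) (3,0) (3,1) (3,2)] -> total=12
Click 2 (3,0) count=1: revealed 0 new [(none)] -> total=12

Answer: 12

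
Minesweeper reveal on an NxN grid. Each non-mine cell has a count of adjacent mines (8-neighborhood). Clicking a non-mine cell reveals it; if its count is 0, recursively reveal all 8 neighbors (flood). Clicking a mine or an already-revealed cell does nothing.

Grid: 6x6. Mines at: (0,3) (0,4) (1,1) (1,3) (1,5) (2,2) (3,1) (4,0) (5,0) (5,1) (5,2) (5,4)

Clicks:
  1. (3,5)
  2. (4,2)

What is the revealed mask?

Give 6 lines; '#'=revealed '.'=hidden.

Answer: ......
......
...###
...###
..####
......

Derivation:
Click 1 (3,5) count=0: revealed 9 new [(2,3) (2,4) (2,5) (3,3) (3,4) (3,5) (4,3) (4,4) (4,5)] -> total=9
Click 2 (4,2) count=3: revealed 1 new [(4,2)] -> total=10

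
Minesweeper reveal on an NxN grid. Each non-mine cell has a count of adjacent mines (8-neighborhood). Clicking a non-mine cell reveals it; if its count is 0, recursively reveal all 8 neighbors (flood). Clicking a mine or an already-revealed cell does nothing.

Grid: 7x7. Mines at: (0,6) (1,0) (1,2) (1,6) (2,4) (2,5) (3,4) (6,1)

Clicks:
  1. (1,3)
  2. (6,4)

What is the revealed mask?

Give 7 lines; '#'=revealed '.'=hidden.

Click 1 (1,3) count=2: revealed 1 new [(1,3)] -> total=1
Click 2 (6,4) count=0: revealed 29 new [(2,0) (2,1) (2,2) (2,3) (3,0) (3,1) (3,2) (3,3) (3,5) (3,6) (4,0) (4,1) (4,2) (4,3) (4,4) (4,5) (4,6) (5,0) (5,1) (5,2) (5,3) (5,4) (5,5) (5,6) (6,2) (6,3) (6,4) (6,5) (6,6)] -> total=30

Answer: .......
...#...
####...
####.##
#######
#######
..#####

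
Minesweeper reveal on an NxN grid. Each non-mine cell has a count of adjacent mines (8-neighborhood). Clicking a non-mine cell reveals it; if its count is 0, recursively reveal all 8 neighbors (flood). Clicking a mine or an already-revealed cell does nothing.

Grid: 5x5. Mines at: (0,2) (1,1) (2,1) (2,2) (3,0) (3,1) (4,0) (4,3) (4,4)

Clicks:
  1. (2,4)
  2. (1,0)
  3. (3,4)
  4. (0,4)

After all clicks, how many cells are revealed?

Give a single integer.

Answer: 9

Derivation:
Click 1 (2,4) count=0: revealed 8 new [(0,3) (0,4) (1,3) (1,4) (2,3) (2,4) (3,3) (3,4)] -> total=8
Click 2 (1,0) count=2: revealed 1 new [(1,0)] -> total=9
Click 3 (3,4) count=2: revealed 0 new [(none)] -> total=9
Click 4 (0,4) count=0: revealed 0 new [(none)] -> total=9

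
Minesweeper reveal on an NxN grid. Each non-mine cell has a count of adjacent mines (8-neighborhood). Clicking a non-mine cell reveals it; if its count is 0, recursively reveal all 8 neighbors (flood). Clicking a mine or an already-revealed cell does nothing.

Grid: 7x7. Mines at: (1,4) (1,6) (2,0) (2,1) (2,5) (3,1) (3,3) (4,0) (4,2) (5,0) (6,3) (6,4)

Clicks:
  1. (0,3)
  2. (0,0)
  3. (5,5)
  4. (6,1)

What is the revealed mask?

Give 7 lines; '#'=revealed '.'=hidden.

Answer: ####...
####...
.......
.......
.......
.....#.
.#.....

Derivation:
Click 1 (0,3) count=1: revealed 1 new [(0,3)] -> total=1
Click 2 (0,0) count=0: revealed 7 new [(0,0) (0,1) (0,2) (1,0) (1,1) (1,2) (1,3)] -> total=8
Click 3 (5,5) count=1: revealed 1 new [(5,5)] -> total=9
Click 4 (6,1) count=1: revealed 1 new [(6,1)] -> total=10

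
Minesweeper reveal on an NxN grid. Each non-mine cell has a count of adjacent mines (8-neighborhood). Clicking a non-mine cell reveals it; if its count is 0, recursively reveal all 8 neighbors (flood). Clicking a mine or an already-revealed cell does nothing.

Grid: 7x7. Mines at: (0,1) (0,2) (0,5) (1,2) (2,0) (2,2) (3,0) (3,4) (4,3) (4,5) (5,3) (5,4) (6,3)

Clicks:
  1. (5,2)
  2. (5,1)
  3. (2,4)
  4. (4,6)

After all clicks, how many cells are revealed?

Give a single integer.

Answer: 11

Derivation:
Click 1 (5,2) count=3: revealed 1 new [(5,2)] -> total=1
Click 2 (5,1) count=0: revealed 8 new [(4,0) (4,1) (4,2) (5,0) (5,1) (6,0) (6,1) (6,2)] -> total=9
Click 3 (2,4) count=1: revealed 1 new [(2,4)] -> total=10
Click 4 (4,6) count=1: revealed 1 new [(4,6)] -> total=11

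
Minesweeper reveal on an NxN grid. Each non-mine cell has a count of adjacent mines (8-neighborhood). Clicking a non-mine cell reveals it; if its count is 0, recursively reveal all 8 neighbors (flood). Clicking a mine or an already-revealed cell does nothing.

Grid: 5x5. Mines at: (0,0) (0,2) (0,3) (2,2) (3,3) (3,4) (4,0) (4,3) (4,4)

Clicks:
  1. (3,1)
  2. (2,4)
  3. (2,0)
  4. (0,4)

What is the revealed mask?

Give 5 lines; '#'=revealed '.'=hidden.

Click 1 (3,1) count=2: revealed 1 new [(3,1)] -> total=1
Click 2 (2,4) count=2: revealed 1 new [(2,4)] -> total=2
Click 3 (2,0) count=0: revealed 5 new [(1,0) (1,1) (2,0) (2,1) (3,0)] -> total=7
Click 4 (0,4) count=1: revealed 1 new [(0,4)] -> total=8

Answer: ....#
##...
##..#
##...
.....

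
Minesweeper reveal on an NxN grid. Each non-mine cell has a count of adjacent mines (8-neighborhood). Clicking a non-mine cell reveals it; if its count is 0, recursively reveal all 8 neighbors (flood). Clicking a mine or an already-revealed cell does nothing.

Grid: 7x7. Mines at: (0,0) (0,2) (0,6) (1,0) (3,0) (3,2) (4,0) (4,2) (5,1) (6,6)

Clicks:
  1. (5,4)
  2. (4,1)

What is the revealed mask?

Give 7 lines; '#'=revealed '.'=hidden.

Click 1 (5,4) count=0: revealed 28 new [(0,3) (0,4) (0,5) (1,3) (1,4) (1,5) (1,6) (2,3) (2,4) (2,5) (2,6) (3,3) (3,4) (3,5) (3,6) (4,3) (4,4) (4,5) (4,6) (5,2) (5,3) (5,4) (5,5) (5,6) (6,2) (6,3) (6,4) (6,5)] -> total=28
Click 2 (4,1) count=5: revealed 1 new [(4,1)] -> total=29

Answer: ...###.
...####
...####
...####
.#.####
..#####
..####.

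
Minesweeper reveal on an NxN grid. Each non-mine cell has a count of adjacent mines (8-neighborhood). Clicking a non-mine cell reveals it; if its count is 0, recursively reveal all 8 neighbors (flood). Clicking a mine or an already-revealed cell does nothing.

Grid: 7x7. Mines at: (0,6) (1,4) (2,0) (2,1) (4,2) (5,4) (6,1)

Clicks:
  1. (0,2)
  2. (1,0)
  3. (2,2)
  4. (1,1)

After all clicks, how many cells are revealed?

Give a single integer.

Click 1 (0,2) count=0: revealed 8 new [(0,0) (0,1) (0,2) (0,3) (1,0) (1,1) (1,2) (1,3)] -> total=8
Click 2 (1,0) count=2: revealed 0 new [(none)] -> total=8
Click 3 (2,2) count=1: revealed 1 new [(2,2)] -> total=9
Click 4 (1,1) count=2: revealed 0 new [(none)] -> total=9

Answer: 9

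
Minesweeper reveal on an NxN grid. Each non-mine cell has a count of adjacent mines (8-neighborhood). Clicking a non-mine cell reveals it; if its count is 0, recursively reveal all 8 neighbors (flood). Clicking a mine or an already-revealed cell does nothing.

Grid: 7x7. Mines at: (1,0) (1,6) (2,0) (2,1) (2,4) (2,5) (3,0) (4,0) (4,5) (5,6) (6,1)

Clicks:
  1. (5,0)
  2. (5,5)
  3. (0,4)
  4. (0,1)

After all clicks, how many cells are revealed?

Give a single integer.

Click 1 (5,0) count=2: revealed 1 new [(5,0)] -> total=1
Click 2 (5,5) count=2: revealed 1 new [(5,5)] -> total=2
Click 3 (0,4) count=0: revealed 10 new [(0,1) (0,2) (0,3) (0,4) (0,5) (1,1) (1,2) (1,3) (1,4) (1,5)] -> total=12
Click 4 (0,1) count=1: revealed 0 new [(none)] -> total=12

Answer: 12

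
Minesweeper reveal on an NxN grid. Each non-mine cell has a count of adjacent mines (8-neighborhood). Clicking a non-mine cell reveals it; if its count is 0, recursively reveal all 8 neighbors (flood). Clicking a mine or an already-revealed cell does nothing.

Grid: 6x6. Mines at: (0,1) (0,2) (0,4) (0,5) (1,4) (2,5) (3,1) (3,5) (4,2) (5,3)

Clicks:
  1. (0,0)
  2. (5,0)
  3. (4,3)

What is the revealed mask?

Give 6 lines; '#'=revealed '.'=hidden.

Click 1 (0,0) count=1: revealed 1 new [(0,0)] -> total=1
Click 2 (5,0) count=0: revealed 4 new [(4,0) (4,1) (5,0) (5,1)] -> total=5
Click 3 (4,3) count=2: revealed 1 new [(4,3)] -> total=6

Answer: #.....
......
......
......
##.#..
##....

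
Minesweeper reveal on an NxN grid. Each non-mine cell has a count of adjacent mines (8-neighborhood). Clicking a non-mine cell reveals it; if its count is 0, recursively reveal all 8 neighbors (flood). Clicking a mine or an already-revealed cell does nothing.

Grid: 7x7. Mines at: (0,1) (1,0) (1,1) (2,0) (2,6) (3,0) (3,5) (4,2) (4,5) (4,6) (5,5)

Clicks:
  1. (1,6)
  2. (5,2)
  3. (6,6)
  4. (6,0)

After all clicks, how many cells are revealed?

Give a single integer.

Answer: 14

Derivation:
Click 1 (1,6) count=1: revealed 1 new [(1,6)] -> total=1
Click 2 (5,2) count=1: revealed 1 new [(5,2)] -> total=2
Click 3 (6,6) count=1: revealed 1 new [(6,6)] -> total=3
Click 4 (6,0) count=0: revealed 11 new [(4,0) (4,1) (5,0) (5,1) (5,3) (5,4) (6,0) (6,1) (6,2) (6,3) (6,4)] -> total=14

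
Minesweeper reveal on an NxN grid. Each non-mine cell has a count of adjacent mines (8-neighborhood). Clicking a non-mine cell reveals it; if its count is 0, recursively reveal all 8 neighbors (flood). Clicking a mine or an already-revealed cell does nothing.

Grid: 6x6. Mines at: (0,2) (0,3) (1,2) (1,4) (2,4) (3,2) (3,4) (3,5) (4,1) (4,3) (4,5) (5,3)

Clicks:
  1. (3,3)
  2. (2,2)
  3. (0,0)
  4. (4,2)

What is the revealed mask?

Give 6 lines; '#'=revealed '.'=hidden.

Click 1 (3,3) count=4: revealed 1 new [(3,3)] -> total=1
Click 2 (2,2) count=2: revealed 1 new [(2,2)] -> total=2
Click 3 (0,0) count=0: revealed 8 new [(0,0) (0,1) (1,0) (1,1) (2,0) (2,1) (3,0) (3,1)] -> total=10
Click 4 (4,2) count=4: revealed 1 new [(4,2)] -> total=11

Answer: ##....
##....
###...
##.#..
..#...
......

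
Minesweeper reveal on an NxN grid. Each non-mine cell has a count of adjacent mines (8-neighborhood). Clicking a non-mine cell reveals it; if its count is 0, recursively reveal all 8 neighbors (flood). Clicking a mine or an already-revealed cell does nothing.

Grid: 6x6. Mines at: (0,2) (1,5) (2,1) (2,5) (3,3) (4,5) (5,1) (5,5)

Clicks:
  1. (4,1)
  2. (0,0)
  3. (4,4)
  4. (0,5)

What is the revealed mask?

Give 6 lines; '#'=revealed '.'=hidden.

Answer: ##...#
##....
......
......
.#..#.
......

Derivation:
Click 1 (4,1) count=1: revealed 1 new [(4,1)] -> total=1
Click 2 (0,0) count=0: revealed 4 new [(0,0) (0,1) (1,0) (1,1)] -> total=5
Click 3 (4,4) count=3: revealed 1 new [(4,4)] -> total=6
Click 4 (0,5) count=1: revealed 1 new [(0,5)] -> total=7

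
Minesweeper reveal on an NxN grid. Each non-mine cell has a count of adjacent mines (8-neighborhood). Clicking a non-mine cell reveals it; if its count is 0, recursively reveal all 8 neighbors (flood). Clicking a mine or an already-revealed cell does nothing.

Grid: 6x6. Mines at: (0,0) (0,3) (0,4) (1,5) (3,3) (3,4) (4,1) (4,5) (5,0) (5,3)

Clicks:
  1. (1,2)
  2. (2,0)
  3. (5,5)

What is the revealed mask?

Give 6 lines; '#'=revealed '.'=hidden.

Click 1 (1,2) count=1: revealed 1 new [(1,2)] -> total=1
Click 2 (2,0) count=0: revealed 8 new [(1,0) (1,1) (2,0) (2,1) (2,2) (3,0) (3,1) (3,2)] -> total=9
Click 3 (5,5) count=1: revealed 1 new [(5,5)] -> total=10

Answer: ......
###...
###...
###...
......
.....#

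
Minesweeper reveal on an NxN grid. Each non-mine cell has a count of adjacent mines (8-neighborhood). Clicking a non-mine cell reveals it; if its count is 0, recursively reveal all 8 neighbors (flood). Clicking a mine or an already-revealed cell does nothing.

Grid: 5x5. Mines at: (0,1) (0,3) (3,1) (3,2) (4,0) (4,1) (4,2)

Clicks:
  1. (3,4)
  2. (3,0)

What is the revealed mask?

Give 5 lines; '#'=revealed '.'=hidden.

Answer: .....
...##
...##
#..##
...##

Derivation:
Click 1 (3,4) count=0: revealed 8 new [(1,3) (1,4) (2,3) (2,4) (3,3) (3,4) (4,3) (4,4)] -> total=8
Click 2 (3,0) count=3: revealed 1 new [(3,0)] -> total=9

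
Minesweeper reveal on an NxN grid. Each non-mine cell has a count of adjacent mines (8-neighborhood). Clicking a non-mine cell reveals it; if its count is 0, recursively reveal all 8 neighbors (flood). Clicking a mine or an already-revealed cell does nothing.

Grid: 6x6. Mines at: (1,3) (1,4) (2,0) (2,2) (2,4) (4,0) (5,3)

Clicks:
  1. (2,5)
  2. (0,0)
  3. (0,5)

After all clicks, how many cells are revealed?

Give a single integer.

Click 1 (2,5) count=2: revealed 1 new [(2,5)] -> total=1
Click 2 (0,0) count=0: revealed 6 new [(0,0) (0,1) (0,2) (1,0) (1,1) (1,2)] -> total=7
Click 3 (0,5) count=1: revealed 1 new [(0,5)] -> total=8

Answer: 8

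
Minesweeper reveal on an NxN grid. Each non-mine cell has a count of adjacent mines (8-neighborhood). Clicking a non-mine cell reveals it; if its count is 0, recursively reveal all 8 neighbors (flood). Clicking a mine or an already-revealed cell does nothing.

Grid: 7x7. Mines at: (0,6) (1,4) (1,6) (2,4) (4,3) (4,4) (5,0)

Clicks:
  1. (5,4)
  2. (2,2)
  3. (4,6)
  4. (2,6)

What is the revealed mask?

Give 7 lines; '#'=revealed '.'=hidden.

Answer: ####...
####...
####.##
####.##
###..##
.######
.######

Derivation:
Click 1 (5,4) count=2: revealed 1 new [(5,4)] -> total=1
Click 2 (2,2) count=0: revealed 19 new [(0,0) (0,1) (0,2) (0,3) (1,0) (1,1) (1,2) (1,3) (2,0) (2,1) (2,2) (2,3) (3,0) (3,1) (3,2) (3,3) (4,0) (4,1) (4,2)] -> total=20
Click 3 (4,6) count=0: revealed 17 new [(2,5) (2,6) (3,5) (3,6) (4,5) (4,6) (5,1) (5,2) (5,3) (5,5) (5,6) (6,1) (6,2) (6,3) (6,4) (6,5) (6,6)] -> total=37
Click 4 (2,6) count=1: revealed 0 new [(none)] -> total=37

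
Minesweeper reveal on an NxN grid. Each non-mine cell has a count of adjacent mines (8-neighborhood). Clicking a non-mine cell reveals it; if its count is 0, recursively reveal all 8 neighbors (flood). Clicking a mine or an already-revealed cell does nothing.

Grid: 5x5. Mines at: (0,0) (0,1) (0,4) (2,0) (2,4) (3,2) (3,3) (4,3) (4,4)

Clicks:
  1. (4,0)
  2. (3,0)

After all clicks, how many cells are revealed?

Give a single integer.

Answer: 4

Derivation:
Click 1 (4,0) count=0: revealed 4 new [(3,0) (3,1) (4,0) (4,1)] -> total=4
Click 2 (3,0) count=1: revealed 0 new [(none)] -> total=4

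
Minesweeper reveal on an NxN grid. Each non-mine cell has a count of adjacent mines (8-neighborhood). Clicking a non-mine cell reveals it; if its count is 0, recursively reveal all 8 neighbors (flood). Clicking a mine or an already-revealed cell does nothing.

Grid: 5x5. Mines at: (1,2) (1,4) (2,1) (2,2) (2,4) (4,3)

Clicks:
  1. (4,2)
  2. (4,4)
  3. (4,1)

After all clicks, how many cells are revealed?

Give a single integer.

Click 1 (4,2) count=1: revealed 1 new [(4,2)] -> total=1
Click 2 (4,4) count=1: revealed 1 new [(4,4)] -> total=2
Click 3 (4,1) count=0: revealed 5 new [(3,0) (3,1) (3,2) (4,0) (4,1)] -> total=7

Answer: 7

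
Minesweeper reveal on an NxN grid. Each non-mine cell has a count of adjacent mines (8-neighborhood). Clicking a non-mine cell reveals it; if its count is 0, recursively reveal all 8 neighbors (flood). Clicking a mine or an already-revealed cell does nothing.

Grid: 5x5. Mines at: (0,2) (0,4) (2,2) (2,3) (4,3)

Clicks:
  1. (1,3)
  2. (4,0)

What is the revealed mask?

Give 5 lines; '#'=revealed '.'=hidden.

Click 1 (1,3) count=4: revealed 1 new [(1,3)] -> total=1
Click 2 (4,0) count=0: revealed 12 new [(0,0) (0,1) (1,0) (1,1) (2,0) (2,1) (3,0) (3,1) (3,2) (4,0) (4,1) (4,2)] -> total=13

Answer: ##...
##.#.
##...
###..
###..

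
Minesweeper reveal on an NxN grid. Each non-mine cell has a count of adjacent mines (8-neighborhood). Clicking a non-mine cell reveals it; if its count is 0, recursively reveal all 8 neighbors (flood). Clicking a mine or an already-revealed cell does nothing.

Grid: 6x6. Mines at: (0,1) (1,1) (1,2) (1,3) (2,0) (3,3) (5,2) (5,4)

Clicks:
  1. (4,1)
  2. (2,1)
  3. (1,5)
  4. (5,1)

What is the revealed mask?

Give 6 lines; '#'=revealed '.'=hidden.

Answer: ....##
....##
.#..##
....##
.#..##
.#....

Derivation:
Click 1 (4,1) count=1: revealed 1 new [(4,1)] -> total=1
Click 2 (2,1) count=3: revealed 1 new [(2,1)] -> total=2
Click 3 (1,5) count=0: revealed 10 new [(0,4) (0,5) (1,4) (1,5) (2,4) (2,5) (3,4) (3,5) (4,4) (4,5)] -> total=12
Click 4 (5,1) count=1: revealed 1 new [(5,1)] -> total=13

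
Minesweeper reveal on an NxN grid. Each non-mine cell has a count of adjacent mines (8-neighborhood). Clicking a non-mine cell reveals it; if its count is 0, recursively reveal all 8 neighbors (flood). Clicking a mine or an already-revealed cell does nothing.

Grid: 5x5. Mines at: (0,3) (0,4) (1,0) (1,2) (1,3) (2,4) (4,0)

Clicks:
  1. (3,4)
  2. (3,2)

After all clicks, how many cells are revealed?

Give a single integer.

Answer: 11

Derivation:
Click 1 (3,4) count=1: revealed 1 new [(3,4)] -> total=1
Click 2 (3,2) count=0: revealed 10 new [(2,1) (2,2) (2,3) (3,1) (3,2) (3,3) (4,1) (4,2) (4,3) (4,4)] -> total=11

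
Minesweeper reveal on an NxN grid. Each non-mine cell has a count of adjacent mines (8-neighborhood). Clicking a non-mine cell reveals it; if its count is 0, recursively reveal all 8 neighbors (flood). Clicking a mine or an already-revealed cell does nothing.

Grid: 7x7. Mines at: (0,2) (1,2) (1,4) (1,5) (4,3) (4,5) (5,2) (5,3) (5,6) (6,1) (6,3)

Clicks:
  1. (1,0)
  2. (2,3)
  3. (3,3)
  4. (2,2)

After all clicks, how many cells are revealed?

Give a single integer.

Click 1 (1,0) count=0: revealed 15 new [(0,0) (0,1) (1,0) (1,1) (2,0) (2,1) (2,2) (3,0) (3,1) (3,2) (4,0) (4,1) (4,2) (5,0) (5,1)] -> total=15
Click 2 (2,3) count=2: revealed 1 new [(2,3)] -> total=16
Click 3 (3,3) count=1: revealed 1 new [(3,3)] -> total=17
Click 4 (2,2) count=1: revealed 0 new [(none)] -> total=17

Answer: 17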